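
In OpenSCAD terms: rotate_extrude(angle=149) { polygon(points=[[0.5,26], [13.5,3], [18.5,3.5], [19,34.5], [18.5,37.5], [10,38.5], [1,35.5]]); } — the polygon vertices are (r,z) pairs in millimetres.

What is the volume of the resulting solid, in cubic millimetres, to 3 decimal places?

Profile (r,z), 7 vertices: (0.5,26) (13.5,3) (18.5,3.5) (19,34.5) (18.5,37.5) (10,38.5) (1,35.5)
edge 0: (0.5,26)→(13.5,3)  cross = 0.5·3 − 13.5·26 = -349.5000; (r_i+r_j)·cross = 14·-349.5000 = -4893.0000
edge 1: (13.5,3)→(18.5,3.5)  cross = 13.5·3.5 − 18.5·3 = -8.2500; (r_i+r_j)·cross = 32·-8.2500 = -264.0000
edge 2: (18.5,3.5)→(19,34.5)  cross = 18.5·34.5 − 19·3.5 = 571.7500; (r_i+r_j)·cross = 37.5·571.7500 = 21440.6250
edge 3: (19,34.5)→(18.5,37.5)  cross = 19·37.5 − 18.5·34.5 = 74.2500; (r_i+r_j)·cross = 37.5·74.2500 = 2784.3750
edge 4: (18.5,37.5)→(10,38.5)  cross = 18.5·38.5 − 10·37.5 = 337.2500; (r_i+r_j)·cross = 28.5·337.2500 = 9611.6250
edge 5: (10,38.5)→(1,35.5)  cross = 10·35.5 − 1·38.5 = 316.5000; (r_i+r_j)·cross = 11·316.5000 = 3481.5000
edge 6: (1,35.5)→(0.5,26)  cross = 1·26 − 0.5·35.5 = 8.2500; (r_i+r_j)·cross = 1.5·8.2500 = 12.3750
Σcross = 950.2500 → A = |Σcross|/2 = 475.1250 mm²
Σ(r_i+r_j)·cross = 32173.5000 → first moment M = |Σ|/6 = 5362.2500
R_c = M/A = 5362.2500/475.1250 = 11.2860 mm
θ = 149° = 2.600541 rad
V = θ·R_c·A = 2.600541·11.2860·475.1250 = 13944.749 mm³

Volume = 13944.749 mm³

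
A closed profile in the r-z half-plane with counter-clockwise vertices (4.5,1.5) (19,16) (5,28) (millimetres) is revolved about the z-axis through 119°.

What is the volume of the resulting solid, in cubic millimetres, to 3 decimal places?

Volume = 3719.284 mm³

Profile (r,z), 3 vertices: (4.5,1.5) (19,16) (5,28)
edge 0: (4.5,1.5)→(19,16)  cross = 4.5·16 − 19·1.5 = 43.5000; (r_i+r_j)·cross = 23.5·43.5000 = 1022.2500
edge 1: (19,16)→(5,28)  cross = 19·28 − 5·16 = 452.0000; (r_i+r_j)·cross = 24·452.0000 = 10848.0000
edge 2: (5,28)→(4.5,1.5)  cross = 5·1.5 − 4.5·28 = -118.5000; (r_i+r_j)·cross = 9.5·-118.5000 = -1125.7500
Σcross = 377.0000 → A = |Σcross|/2 = 188.5000 mm²
Σ(r_i+r_j)·cross = 10744.5000 → first moment M = |Σ|/6 = 1790.7500
R_c = M/A = 1790.7500/188.5000 = 9.5000 mm
θ = 119° = 2.076942 rad
V = θ·R_c·A = 2.076942·9.5000·188.5000 = 3719.284 mm³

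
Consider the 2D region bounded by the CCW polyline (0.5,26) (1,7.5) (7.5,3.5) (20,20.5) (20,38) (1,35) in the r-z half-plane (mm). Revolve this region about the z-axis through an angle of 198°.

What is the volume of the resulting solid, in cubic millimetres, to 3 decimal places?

Profile (r,z), 6 vertices: (0.5,26) (1,7.5) (7.5,3.5) (20,20.5) (20,38) (1,35)
edge 0: (0.5,26)→(1,7.5)  cross = 0.5·7.5 − 1·26 = -22.2500; (r_i+r_j)·cross = 1.5·-22.2500 = -33.3750
edge 1: (1,7.5)→(7.5,3.5)  cross = 1·3.5 − 7.5·7.5 = -52.7500; (r_i+r_j)·cross = 8.5·-52.7500 = -448.3750
edge 2: (7.5,3.5)→(20,20.5)  cross = 7.5·20.5 − 20·3.5 = 83.7500; (r_i+r_j)·cross = 27.5·83.7500 = 2303.1250
edge 3: (20,20.5)→(20,38)  cross = 20·38 − 20·20.5 = 350.0000; (r_i+r_j)·cross = 40·350.0000 = 14000.0000
edge 4: (20,38)→(1,35)  cross = 20·35 − 1·38 = 662.0000; (r_i+r_j)·cross = 21·662.0000 = 13902.0000
edge 5: (1,35)→(0.5,26)  cross = 1·26 − 0.5·35 = 8.5000; (r_i+r_j)·cross = 1.5·8.5000 = 12.7500
Σcross = 1029.2500 → A = |Σcross|/2 = 514.6250 mm²
Σ(r_i+r_j)·cross = 29736.1250 → first moment M = |Σ|/6 = 4956.0208
R_c = M/A = 4956.0208/514.6250 = 9.6304 mm
θ = 198° = 3.455752 rad
V = θ·R_c·A = 3.455752·9.6304·514.6250 = 17126.779 mm³

Volume = 17126.779 mm³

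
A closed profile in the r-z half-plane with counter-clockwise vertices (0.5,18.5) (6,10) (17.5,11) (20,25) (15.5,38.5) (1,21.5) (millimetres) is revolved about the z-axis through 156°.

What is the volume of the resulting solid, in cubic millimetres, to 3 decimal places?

Volume = 10600.205 mm³

Profile (r,z), 6 vertices: (0.5,18.5) (6,10) (17.5,11) (20,25) (15.5,38.5) (1,21.5)
edge 0: (0.5,18.5)→(6,10)  cross = 0.5·10 − 6·18.5 = -106.0000; (r_i+r_j)·cross = 6.5·-106.0000 = -689.0000
edge 1: (6,10)→(17.5,11)  cross = 6·11 − 17.5·10 = -109.0000; (r_i+r_j)·cross = 23.5·-109.0000 = -2561.5000
edge 2: (17.5,11)→(20,25)  cross = 17.5·25 − 20·11 = 217.5000; (r_i+r_j)·cross = 37.5·217.5000 = 8156.2500
edge 3: (20,25)→(15.5,38.5)  cross = 20·38.5 − 15.5·25 = 382.5000; (r_i+r_j)·cross = 35.5·382.5000 = 13578.7500
edge 4: (15.5,38.5)→(1,21.5)  cross = 15.5·21.5 − 1·38.5 = 294.7500; (r_i+r_j)·cross = 16.5·294.7500 = 4863.3750
edge 5: (1,21.5)→(0.5,18.5)  cross = 1·18.5 − 0.5·21.5 = 7.7500; (r_i+r_j)·cross = 1.5·7.7500 = 11.6250
Σcross = 687.5000 → A = |Σcross|/2 = 343.7500 mm²
Σ(r_i+r_j)·cross = 23359.5000 → first moment M = |Σ|/6 = 3893.2500
R_c = M/A = 3893.2500/343.7500 = 11.3258 mm
θ = 156° = 2.722714 rad
V = θ·R_c·A = 2.722714·11.3258·343.7500 = 10600.205 mm³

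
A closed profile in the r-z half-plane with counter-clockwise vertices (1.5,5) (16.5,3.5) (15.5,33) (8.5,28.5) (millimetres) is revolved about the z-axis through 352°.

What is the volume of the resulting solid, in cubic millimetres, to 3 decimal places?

Volume = 18599.625 mm³

Profile (r,z), 4 vertices: (1.5,5) (16.5,3.5) (15.5,33) (8.5,28.5)
edge 0: (1.5,5)→(16.5,3.5)  cross = 1.5·3.5 − 16.5·5 = -77.2500; (r_i+r_j)·cross = 18·-77.2500 = -1390.5000
edge 1: (16.5,3.5)→(15.5,33)  cross = 16.5·33 − 15.5·3.5 = 490.2500; (r_i+r_j)·cross = 32·490.2500 = 15688.0000
edge 2: (15.5,33)→(8.5,28.5)  cross = 15.5·28.5 − 8.5·33 = 161.2500; (r_i+r_j)·cross = 24·161.2500 = 3870.0000
edge 3: (8.5,28.5)→(1.5,5)  cross = 8.5·5 − 1.5·28.5 = -0.2500; (r_i+r_j)·cross = 10·-0.2500 = -2.5000
Σcross = 574.0000 → A = |Σcross|/2 = 287.0000 mm²
Σ(r_i+r_j)·cross = 18165.0000 → first moment M = |Σ|/6 = 3027.5000
R_c = M/A = 3027.5000/287.0000 = 10.5488 mm
θ = 352° = 6.143559 rad
V = θ·R_c·A = 6.143559·10.5488·287.0000 = 18599.625 mm³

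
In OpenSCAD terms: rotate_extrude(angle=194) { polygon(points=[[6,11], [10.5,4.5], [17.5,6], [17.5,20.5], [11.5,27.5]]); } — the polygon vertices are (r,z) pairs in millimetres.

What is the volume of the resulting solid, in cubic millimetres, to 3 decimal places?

Profile (r,z), 5 vertices: (6,11) (10.5,4.5) (17.5,6) (17.5,20.5) (11.5,27.5)
edge 0: (6,11)→(10.5,4.5)  cross = 6·4.5 − 10.5·11 = -88.5000; (r_i+r_j)·cross = 16.5·-88.5000 = -1460.2500
edge 1: (10.5,4.5)→(17.5,6)  cross = 10.5·6 − 17.5·4.5 = -15.7500; (r_i+r_j)·cross = 28·-15.7500 = -441.0000
edge 2: (17.5,6)→(17.5,20.5)  cross = 17.5·20.5 − 17.5·6 = 253.7500; (r_i+r_j)·cross = 35·253.7500 = 8881.2500
edge 3: (17.5,20.5)→(11.5,27.5)  cross = 17.5·27.5 − 11.5·20.5 = 245.5000; (r_i+r_j)·cross = 29·245.5000 = 7119.5000
edge 4: (11.5,27.5)→(6,11)  cross = 11.5·11 − 6·27.5 = -38.5000; (r_i+r_j)·cross = 17.5·-38.5000 = -673.7500
Σcross = 356.5000 → A = |Σcross|/2 = 178.2500 mm²
Σ(r_i+r_j)·cross = 13425.7500 → first moment M = |Σ|/6 = 2237.6250
R_c = M/A = 2237.6250/178.2500 = 12.5533 mm
θ = 194° = 3.385939 rad
V = θ·R_c·A = 3.385939·12.5533·178.2500 = 7576.461 mm³

Volume = 7576.461 mm³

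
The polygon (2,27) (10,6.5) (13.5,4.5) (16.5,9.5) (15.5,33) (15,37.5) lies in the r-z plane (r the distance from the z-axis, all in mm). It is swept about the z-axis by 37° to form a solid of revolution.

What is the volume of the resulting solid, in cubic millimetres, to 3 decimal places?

Profile (r,z), 6 vertices: (2,27) (10,6.5) (13.5,4.5) (16.5,9.5) (15.5,33) (15,37.5)
edge 0: (2,27)→(10,6.5)  cross = 2·6.5 − 10·27 = -257.0000; (r_i+r_j)·cross = 12·-257.0000 = -3084.0000
edge 1: (10,6.5)→(13.5,4.5)  cross = 10·4.5 − 13.5·6.5 = -42.7500; (r_i+r_j)·cross = 23.5·-42.7500 = -1004.6250
edge 2: (13.5,4.5)→(16.5,9.5)  cross = 13.5·9.5 − 16.5·4.5 = 54.0000; (r_i+r_j)·cross = 30·54.0000 = 1620.0000
edge 3: (16.5,9.5)→(15.5,33)  cross = 16.5·33 − 15.5·9.5 = 397.2500; (r_i+r_j)·cross = 32·397.2500 = 12712.0000
edge 4: (15.5,33)→(15,37.5)  cross = 15.5·37.5 − 15·33 = 86.2500; (r_i+r_j)·cross = 30.5·86.2500 = 2630.6250
edge 5: (15,37.5)→(2,27)  cross = 15·27 − 2·37.5 = 330.0000; (r_i+r_j)·cross = 17·330.0000 = 5610.0000
Σcross = 567.7500 → A = |Σcross|/2 = 283.8750 mm²
Σ(r_i+r_j)·cross = 18484.0000 → first moment M = |Σ|/6 = 3080.6667
R_c = M/A = 3080.6667/283.8750 = 10.8522 mm
θ = 37° = 0.645772 rad
V = θ·R_c·A = 0.645772·10.8522·283.8750 = 1989.408 mm³

Volume = 1989.408 mm³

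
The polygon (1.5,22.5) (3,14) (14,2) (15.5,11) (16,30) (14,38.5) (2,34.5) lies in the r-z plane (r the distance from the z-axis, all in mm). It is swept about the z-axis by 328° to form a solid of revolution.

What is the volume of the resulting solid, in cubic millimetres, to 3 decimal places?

Volume = 20651.902 mm³

Profile (r,z), 7 vertices: (1.5,22.5) (3,14) (14,2) (15.5,11) (16,30) (14,38.5) (2,34.5)
edge 0: (1.5,22.5)→(3,14)  cross = 1.5·14 − 3·22.5 = -46.5000; (r_i+r_j)·cross = 4.5·-46.5000 = -209.2500
edge 1: (3,14)→(14,2)  cross = 3·2 − 14·14 = -190.0000; (r_i+r_j)·cross = 17·-190.0000 = -3230.0000
edge 2: (14,2)→(15.5,11)  cross = 14·11 − 15.5·2 = 123.0000; (r_i+r_j)·cross = 29.5·123.0000 = 3628.5000
edge 3: (15.5,11)→(16,30)  cross = 15.5·30 − 16·11 = 289.0000; (r_i+r_j)·cross = 31.5·289.0000 = 9103.5000
edge 4: (16,30)→(14,38.5)  cross = 16·38.5 − 14·30 = 196.0000; (r_i+r_j)·cross = 30·196.0000 = 5880.0000
edge 5: (14,38.5)→(2,34.5)  cross = 14·34.5 − 2·38.5 = 406.0000; (r_i+r_j)·cross = 16·406.0000 = 6496.0000
edge 6: (2,34.5)→(1.5,22.5)  cross = 2·22.5 − 1.5·34.5 = -6.7500; (r_i+r_j)·cross = 3.5·-6.7500 = -23.6250
Σcross = 770.7500 → A = |Σcross|/2 = 385.3750 mm²
Σ(r_i+r_j)·cross = 21645.1250 → first moment M = |Σ|/6 = 3607.5208
R_c = M/A = 3607.5208/385.3750 = 9.3611 mm
θ = 328° = 5.724680 rad
V = θ·R_c·A = 5.724680·9.3611·385.3750 = 20651.902 mm³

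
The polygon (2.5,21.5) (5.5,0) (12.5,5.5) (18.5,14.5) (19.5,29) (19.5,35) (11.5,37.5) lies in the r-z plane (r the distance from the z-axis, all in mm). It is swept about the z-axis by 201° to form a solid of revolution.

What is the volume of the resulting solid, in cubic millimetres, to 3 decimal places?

Volume = 16727.116 mm³

Profile (r,z), 7 vertices: (2.5,21.5) (5.5,0) (12.5,5.5) (18.5,14.5) (19.5,29) (19.5,35) (11.5,37.5)
edge 0: (2.5,21.5)→(5.5,0)  cross = 2.5·0 − 5.5·21.5 = -118.2500; (r_i+r_j)·cross = 8·-118.2500 = -946.0000
edge 1: (5.5,0)→(12.5,5.5)  cross = 5.5·5.5 − 12.5·0 = 30.2500; (r_i+r_j)·cross = 18·30.2500 = 544.5000
edge 2: (12.5,5.5)→(18.5,14.5)  cross = 12.5·14.5 − 18.5·5.5 = 79.5000; (r_i+r_j)·cross = 31·79.5000 = 2464.5000
edge 3: (18.5,14.5)→(19.5,29)  cross = 18.5·29 − 19.5·14.5 = 253.7500; (r_i+r_j)·cross = 38·253.7500 = 9642.5000
edge 4: (19.5,29)→(19.5,35)  cross = 19.5·35 − 19.5·29 = 117.0000; (r_i+r_j)·cross = 39·117.0000 = 4563.0000
edge 5: (19.5,35)→(11.5,37.5)  cross = 19.5·37.5 − 11.5·35 = 328.7500; (r_i+r_j)·cross = 31·328.7500 = 10191.2500
edge 6: (11.5,37.5)→(2.5,21.5)  cross = 11.5·21.5 − 2.5·37.5 = 153.5000; (r_i+r_j)·cross = 14·153.5000 = 2149.0000
Σcross = 844.5000 → A = |Σcross|/2 = 422.2500 mm²
Σ(r_i+r_j)·cross = 28608.7500 → first moment M = |Σ|/6 = 4768.1250
R_c = M/A = 4768.1250/422.2500 = 11.2922 mm
θ = 201° = 3.508112 rad
V = θ·R_c·A = 3.508112·11.2922·422.2500 = 16727.116 mm³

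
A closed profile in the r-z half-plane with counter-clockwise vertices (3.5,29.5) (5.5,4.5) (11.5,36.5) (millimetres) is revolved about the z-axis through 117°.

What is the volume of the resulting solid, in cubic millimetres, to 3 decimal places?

Profile (r,z), 3 vertices: (3.5,29.5) (5.5,4.5) (11.5,36.5)
edge 0: (3.5,29.5)→(5.5,4.5)  cross = 3.5·4.5 − 5.5·29.5 = -146.5000; (r_i+r_j)·cross = 9·-146.5000 = -1318.5000
edge 1: (5.5,4.5)→(11.5,36.5)  cross = 5.5·36.5 − 11.5·4.5 = 149.0000; (r_i+r_j)·cross = 17·149.0000 = 2533.0000
edge 2: (11.5,36.5)→(3.5,29.5)  cross = 11.5·29.5 − 3.5·36.5 = 211.5000; (r_i+r_j)·cross = 15·211.5000 = 3172.5000
Σcross = 214.0000 → A = |Σcross|/2 = 107.0000 mm²
Σ(r_i+r_j)·cross = 4387.0000 → first moment M = |Σ|/6 = 731.1667
R_c = M/A = 731.1667/107.0000 = 6.8333 mm
θ = 117° = 2.042035 rad
V = θ·R_c·A = 2.042035·6.8333·107.0000 = 1493.068 mm³

Volume = 1493.068 mm³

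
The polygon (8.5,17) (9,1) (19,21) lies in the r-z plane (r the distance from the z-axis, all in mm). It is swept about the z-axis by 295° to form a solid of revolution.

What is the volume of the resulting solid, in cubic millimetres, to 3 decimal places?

Profile (r,z), 3 vertices: (8.5,17) (9,1) (19,21)
edge 0: (8.5,17)→(9,1)  cross = 8.5·1 − 9·17 = -144.5000; (r_i+r_j)·cross = 17.5·-144.5000 = -2528.7500
edge 1: (9,1)→(19,21)  cross = 9·21 − 19·1 = 170.0000; (r_i+r_j)·cross = 28·170.0000 = 4760.0000
edge 2: (19,21)→(8.5,17)  cross = 19·17 − 8.5·21 = 144.5000; (r_i+r_j)·cross = 27.5·144.5000 = 3973.7500
Σcross = 170.0000 → A = |Σcross|/2 = 85.0000 mm²
Σ(r_i+r_j)·cross = 6205.0000 → first moment M = |Σ|/6 = 1034.1667
R_c = M/A = 1034.1667/85.0000 = 12.1667 mm
θ = 295° = 5.148721 rad
V = θ·R_c·A = 5.148721·12.1667·85.0000 = 5324.636 mm³

Volume = 5324.636 mm³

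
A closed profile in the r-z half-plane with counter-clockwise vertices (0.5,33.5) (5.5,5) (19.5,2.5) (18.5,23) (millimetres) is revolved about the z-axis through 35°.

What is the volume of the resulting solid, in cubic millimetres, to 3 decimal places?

Profile (r,z), 4 vertices: (0.5,33.5) (5.5,5) (19.5,2.5) (18.5,23)
edge 0: (0.5,33.5)→(5.5,5)  cross = 0.5·5 − 5.5·33.5 = -181.7500; (r_i+r_j)·cross = 6·-181.7500 = -1090.5000
edge 1: (5.5,5)→(19.5,2.5)  cross = 5.5·2.5 − 19.5·5 = -83.7500; (r_i+r_j)·cross = 25·-83.7500 = -2093.7500
edge 2: (19.5,2.5)→(18.5,23)  cross = 19.5·23 − 18.5·2.5 = 402.2500; (r_i+r_j)·cross = 38·402.2500 = 15285.5000
edge 3: (18.5,23)→(0.5,33.5)  cross = 18.5·33.5 − 0.5·23 = 608.2500; (r_i+r_j)·cross = 19·608.2500 = 11556.7500
Σcross = 745.0000 → A = |Σcross|/2 = 372.5000 mm²
Σ(r_i+r_j)·cross = 23658.0000 → first moment M = |Σ|/6 = 3943.0000
R_c = M/A = 3943.0000/372.5000 = 10.5852 mm
θ = 35° = 0.610865 rad
V = θ·R_c·A = 0.610865·10.5852·372.5000 = 2408.642 mm³

Volume = 2408.642 mm³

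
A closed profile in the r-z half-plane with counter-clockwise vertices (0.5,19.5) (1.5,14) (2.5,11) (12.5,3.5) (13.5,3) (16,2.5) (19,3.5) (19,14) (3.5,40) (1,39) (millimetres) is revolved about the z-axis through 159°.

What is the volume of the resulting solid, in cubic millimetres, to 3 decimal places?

Volume = 9984.079 mm³

Profile (r,z), 10 vertices: (0.5,19.5) (1.5,14) (2.5,11) (12.5,3.5) (13.5,3) (16,2.5) (19,3.5) (19,14) (3.5,40) (1,39)
edge 0: (0.5,19.5)→(1.5,14)  cross = 0.5·14 − 1.5·19.5 = -22.2500; (r_i+r_j)·cross = 2·-22.2500 = -44.5000
edge 1: (1.5,14)→(2.5,11)  cross = 1.5·11 − 2.5·14 = -18.5000; (r_i+r_j)·cross = 4·-18.5000 = -74.0000
edge 2: (2.5,11)→(12.5,3.5)  cross = 2.5·3.5 − 12.5·11 = -128.7500; (r_i+r_j)·cross = 15·-128.7500 = -1931.2500
edge 3: (12.5,3.5)→(13.5,3)  cross = 12.5·3 − 13.5·3.5 = -9.7500; (r_i+r_j)·cross = 26·-9.7500 = -253.5000
edge 4: (13.5,3)→(16,2.5)  cross = 13.5·2.5 − 16·3 = -14.2500; (r_i+r_j)·cross = 29.5·-14.2500 = -420.3750
edge 5: (16,2.5)→(19,3.5)  cross = 16·3.5 − 19·2.5 = 8.5000; (r_i+r_j)·cross = 35·8.5000 = 297.5000
edge 6: (19,3.5)→(19,14)  cross = 19·14 − 19·3.5 = 199.5000; (r_i+r_j)·cross = 38·199.5000 = 7581.0000
edge 7: (19,14)→(3.5,40)  cross = 19·40 − 3.5·14 = 711.0000; (r_i+r_j)·cross = 22.5·711.0000 = 15997.5000
edge 8: (3.5,40)→(1,39)  cross = 3.5·39 − 1·40 = 96.5000; (r_i+r_j)·cross = 4.5·96.5000 = 434.2500
edge 9: (1,39)→(0.5,19.5)  cross = 1·19.5 − 0.5·39 = 0.0000; (r_i+r_j)·cross = 1.5·0.0000 = 0.0000
Σcross = 822.0000 → A = |Σcross|/2 = 411.0000 mm²
Σ(r_i+r_j)·cross = 21586.6250 → first moment M = |Σ|/6 = 3597.7708
R_c = M/A = 3597.7708/411.0000 = 8.7537 mm
θ = 159° = 2.775074 rad
V = θ·R_c·A = 2.775074·8.7537·411.0000 = 9984.079 mm³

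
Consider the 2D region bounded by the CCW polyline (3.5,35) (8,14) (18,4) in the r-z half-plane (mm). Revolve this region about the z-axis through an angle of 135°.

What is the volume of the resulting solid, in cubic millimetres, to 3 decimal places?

Profile (r,z), 3 vertices: (3.5,35) (8,14) (18,4)
edge 0: (3.5,35)→(8,14)  cross = 3.5·14 − 8·35 = -231.0000; (r_i+r_j)·cross = 11.5·-231.0000 = -2656.5000
edge 1: (8,14)→(18,4)  cross = 8·4 − 18·14 = -220.0000; (r_i+r_j)·cross = 26·-220.0000 = -5720.0000
edge 2: (18,4)→(3.5,35)  cross = 18·35 − 3.5·4 = 616.0000; (r_i+r_j)·cross = 21.5·616.0000 = 13244.0000
Σcross = 165.0000 → A = |Σcross|/2 = 82.5000 mm²
Σ(r_i+r_j)·cross = 4867.5000 → first moment M = |Σ|/6 = 811.2500
R_c = M/A = 811.2500/82.5000 = 9.8333 mm
θ = 135° = 2.356194 rad
V = θ·R_c·A = 2.356194·9.8333·82.5000 = 1911.463 mm³

Volume = 1911.463 mm³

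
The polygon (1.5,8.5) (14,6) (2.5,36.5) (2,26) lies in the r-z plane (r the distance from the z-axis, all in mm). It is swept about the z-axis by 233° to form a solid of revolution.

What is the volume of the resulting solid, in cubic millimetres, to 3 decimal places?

Volume = 4314.681 mm³

Profile (r,z), 4 vertices: (1.5,8.5) (14,6) (2.5,36.5) (2,26)
edge 0: (1.5,8.5)→(14,6)  cross = 1.5·6 − 14·8.5 = -110.0000; (r_i+r_j)·cross = 15.5·-110.0000 = -1705.0000
edge 1: (14,6)→(2.5,36.5)  cross = 14·36.5 − 2.5·6 = 496.0000; (r_i+r_j)·cross = 16.5·496.0000 = 8184.0000
edge 2: (2.5,36.5)→(2,26)  cross = 2.5·26 − 2·36.5 = -8.0000; (r_i+r_j)·cross = 4.5·-8.0000 = -36.0000
edge 3: (2,26)→(1.5,8.5)  cross = 2·8.5 − 1.5·26 = -22.0000; (r_i+r_j)·cross = 3.5·-22.0000 = -77.0000
Σcross = 356.0000 → A = |Σcross|/2 = 178.0000 mm²
Σ(r_i+r_j)·cross = 6366.0000 → first moment M = |Σ|/6 = 1061.0000
R_c = M/A = 1061.0000/178.0000 = 5.9607 mm
θ = 233° = 4.066617 rad
V = θ·R_c·A = 4.066617·5.9607·178.0000 = 4314.681 mm³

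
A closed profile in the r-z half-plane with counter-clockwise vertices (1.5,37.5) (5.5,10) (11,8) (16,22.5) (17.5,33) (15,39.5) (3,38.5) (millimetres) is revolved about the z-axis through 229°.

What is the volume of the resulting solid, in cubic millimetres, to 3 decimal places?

Profile (r,z), 7 vertices: (1.5,37.5) (5.5,10) (11,8) (16,22.5) (17.5,33) (15,39.5) (3,38.5)
edge 0: (1.5,37.5)→(5.5,10)  cross = 1.5·10 − 5.5·37.5 = -191.2500; (r_i+r_j)·cross = 7·-191.2500 = -1338.7500
edge 1: (5.5,10)→(11,8)  cross = 5.5·8 − 11·10 = -66.0000; (r_i+r_j)·cross = 16.5·-66.0000 = -1089.0000
edge 2: (11,8)→(16,22.5)  cross = 11·22.5 − 16·8 = 119.5000; (r_i+r_j)·cross = 27·119.5000 = 3226.5000
edge 3: (16,22.5)→(17.5,33)  cross = 16·33 − 17.5·22.5 = 134.2500; (r_i+r_j)·cross = 33.5·134.2500 = 4497.3750
edge 4: (17.5,33)→(15,39.5)  cross = 17.5·39.5 − 15·33 = 196.2500; (r_i+r_j)·cross = 32.5·196.2500 = 6378.1250
edge 5: (15,39.5)→(3,38.5)  cross = 15·38.5 − 3·39.5 = 459.0000; (r_i+r_j)·cross = 18·459.0000 = 8262.0000
edge 6: (3,38.5)→(1.5,37.5)  cross = 3·37.5 − 1.5·38.5 = 54.7500; (r_i+r_j)·cross = 4.5·54.7500 = 246.3750
Σcross = 706.5000 → A = |Σcross|/2 = 353.2500 mm²
Σ(r_i+r_j)·cross = 20182.6250 → first moment M = |Σ|/6 = 3363.7708
R_c = M/A = 3363.7708/353.2500 = 9.5224 mm
θ = 229° = 3.996804 rad
V = θ·R_c·A = 3.996804·9.5224·353.2500 = 13444.333 mm³

Volume = 13444.333 mm³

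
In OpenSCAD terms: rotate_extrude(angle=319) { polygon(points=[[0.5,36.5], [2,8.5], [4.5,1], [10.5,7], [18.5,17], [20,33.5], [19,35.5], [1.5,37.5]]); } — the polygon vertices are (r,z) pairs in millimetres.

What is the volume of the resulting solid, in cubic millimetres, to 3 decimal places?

Profile (r,z), 8 vertices: (0.5,36.5) (2,8.5) (4.5,1) (10.5,7) (18.5,17) (20,33.5) (19,35.5) (1.5,37.5)
edge 0: (0.5,36.5)→(2,8.5)  cross = 0.5·8.5 − 2·36.5 = -68.7500; (r_i+r_j)·cross = 2.5·-68.7500 = -171.8750
edge 1: (2,8.5)→(4.5,1)  cross = 2·1 − 4.5·8.5 = -36.2500; (r_i+r_j)·cross = 6.5·-36.2500 = -235.6250
edge 2: (4.5,1)→(10.5,7)  cross = 4.5·7 − 10.5·1 = 21.0000; (r_i+r_j)·cross = 15·21.0000 = 315.0000
edge 3: (10.5,7)→(18.5,17)  cross = 10.5·17 − 18.5·7 = 49.0000; (r_i+r_j)·cross = 29·49.0000 = 1421.0000
edge 4: (18.5,17)→(20,33.5)  cross = 18.5·33.5 − 20·17 = 279.7500; (r_i+r_j)·cross = 38.5·279.7500 = 10770.3750
edge 5: (20,33.5)→(19,35.5)  cross = 20·35.5 − 19·33.5 = 73.5000; (r_i+r_j)·cross = 39·73.5000 = 2866.5000
edge 6: (19,35.5)→(1.5,37.5)  cross = 19·37.5 − 1.5·35.5 = 659.2500; (r_i+r_j)·cross = 20.5·659.2500 = 13514.6250
edge 7: (1.5,37.5)→(0.5,36.5)  cross = 1.5·36.5 − 0.5·37.5 = 36.0000; (r_i+r_j)·cross = 2·36.0000 = 72.0000
Σcross = 1013.5000 → A = |Σcross|/2 = 506.7500 mm²
Σ(r_i+r_j)·cross = 28552.0000 → first moment M = |Σ|/6 = 4758.6667
R_c = M/A = 4758.6667/506.7500 = 9.3906 mm
θ = 319° = 5.567600 rad
V = θ·R_c·A = 5.567600·9.3906·506.7500 = 26494.354 mm³

Volume = 26494.354 mm³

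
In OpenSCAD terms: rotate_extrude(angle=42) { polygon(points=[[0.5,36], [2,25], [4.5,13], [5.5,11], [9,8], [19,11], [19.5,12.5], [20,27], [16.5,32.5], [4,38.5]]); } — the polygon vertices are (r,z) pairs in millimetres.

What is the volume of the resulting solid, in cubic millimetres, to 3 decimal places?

Volume = 3295.984 mm³

Profile (r,z), 10 vertices: (0.5,36) (2,25) (4.5,13) (5.5,11) (9,8) (19,11) (19.5,12.5) (20,27) (16.5,32.5) (4,38.5)
edge 0: (0.5,36)→(2,25)  cross = 0.5·25 − 2·36 = -59.5000; (r_i+r_j)·cross = 2.5·-59.5000 = -148.7500
edge 1: (2,25)→(4.5,13)  cross = 2·13 − 4.5·25 = -86.5000; (r_i+r_j)·cross = 6.5·-86.5000 = -562.2500
edge 2: (4.5,13)→(5.5,11)  cross = 4.5·11 − 5.5·13 = -22.0000; (r_i+r_j)·cross = 10·-22.0000 = -220.0000
edge 3: (5.5,11)→(9,8)  cross = 5.5·8 − 9·11 = -55.0000; (r_i+r_j)·cross = 14.5·-55.0000 = -797.5000
edge 4: (9,8)→(19,11)  cross = 9·11 − 19·8 = -53.0000; (r_i+r_j)·cross = 28·-53.0000 = -1484.0000
edge 5: (19,11)→(19.5,12.5)  cross = 19·12.5 − 19.5·11 = 23.0000; (r_i+r_j)·cross = 38.5·23.0000 = 885.5000
edge 6: (19.5,12.5)→(20,27)  cross = 19.5·27 − 20·12.5 = 276.5000; (r_i+r_j)·cross = 39.5·276.5000 = 10921.7500
edge 7: (20,27)→(16.5,32.5)  cross = 20·32.5 − 16.5·27 = 204.5000; (r_i+r_j)·cross = 36.5·204.5000 = 7464.2500
edge 8: (16.5,32.5)→(4,38.5)  cross = 16.5·38.5 − 4·32.5 = 505.2500; (r_i+r_j)·cross = 20.5·505.2500 = 10357.6250
edge 9: (4,38.5)→(0.5,36)  cross = 4·36 − 0.5·38.5 = 124.7500; (r_i+r_j)·cross = 4.5·124.7500 = 561.3750
Σcross = 858.0000 → A = |Σcross|/2 = 429.0000 mm²
Σ(r_i+r_j)·cross = 26978.0000 → first moment M = |Σ|/6 = 4496.3333
R_c = M/A = 4496.3333/429.0000 = 10.4810 mm
θ = 42° = 0.733038 rad
V = θ·R_c·A = 0.733038·10.4810·429.0000 = 3295.984 mm³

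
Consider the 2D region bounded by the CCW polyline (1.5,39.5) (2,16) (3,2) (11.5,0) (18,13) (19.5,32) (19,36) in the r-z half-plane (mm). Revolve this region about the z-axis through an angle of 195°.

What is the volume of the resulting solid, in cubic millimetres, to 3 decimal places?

Profile (r,z), 7 vertices: (1.5,39.5) (2,16) (3,2) (11.5,0) (18,13) (19.5,32) (19,36)
edge 0: (1.5,39.5)→(2,16)  cross = 1.5·16 − 2·39.5 = -55.0000; (r_i+r_j)·cross = 3.5·-55.0000 = -192.5000
edge 1: (2,16)→(3,2)  cross = 2·2 − 3·16 = -44.0000; (r_i+r_j)·cross = 5·-44.0000 = -220.0000
edge 2: (3,2)→(11.5,0)  cross = 3·0 − 11.5·2 = -23.0000; (r_i+r_j)·cross = 14.5·-23.0000 = -333.5000
edge 3: (11.5,0)→(18,13)  cross = 11.5·13 − 18·0 = 149.5000; (r_i+r_j)·cross = 29.5·149.5000 = 4410.2500
edge 4: (18,13)→(19.5,32)  cross = 18·32 − 19.5·13 = 322.5000; (r_i+r_j)·cross = 37.5·322.5000 = 12093.7500
edge 5: (19.5,32)→(19,36)  cross = 19.5·36 − 19·32 = 94.0000; (r_i+r_j)·cross = 38.5·94.0000 = 3619.0000
edge 6: (19,36)→(1.5,39.5)  cross = 19·39.5 − 1.5·36 = 696.5000; (r_i+r_j)·cross = 20.5·696.5000 = 14278.2500
Σcross = 1140.5000 → A = |Σcross|/2 = 570.2500 mm²
Σ(r_i+r_j)·cross = 33655.2500 → first moment M = |Σ|/6 = 5609.2083
R_c = M/A = 5609.2083/570.2500 = 9.8364 mm
θ = 195° = 3.403392 rad
V = θ·R_c·A = 3.403392·9.8364·570.2500 = 19090.335 mm³

Volume = 19090.335 mm³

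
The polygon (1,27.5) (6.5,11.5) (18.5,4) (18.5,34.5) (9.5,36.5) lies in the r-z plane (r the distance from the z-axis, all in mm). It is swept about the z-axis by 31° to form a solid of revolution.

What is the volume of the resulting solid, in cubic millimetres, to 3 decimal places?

Volume = 2438.702 mm³

Profile (r,z), 5 vertices: (1,27.5) (6.5,11.5) (18.5,4) (18.5,34.5) (9.5,36.5)
edge 0: (1,27.5)→(6.5,11.5)  cross = 1·11.5 − 6.5·27.5 = -167.2500; (r_i+r_j)·cross = 7.5·-167.2500 = -1254.3750
edge 1: (6.5,11.5)→(18.5,4)  cross = 6.5·4 − 18.5·11.5 = -186.7500; (r_i+r_j)·cross = 25·-186.7500 = -4668.7500
edge 2: (18.5,4)→(18.5,34.5)  cross = 18.5·34.5 − 18.5·4 = 564.2500; (r_i+r_j)·cross = 37·564.2500 = 20877.2500
edge 3: (18.5,34.5)→(9.5,36.5)  cross = 18.5·36.5 − 9.5·34.5 = 347.5000; (r_i+r_j)·cross = 28·347.5000 = 9730.0000
edge 4: (9.5,36.5)→(1,27.5)  cross = 9.5·27.5 − 1·36.5 = 224.7500; (r_i+r_j)·cross = 10.5·224.7500 = 2359.8750
Σcross = 782.5000 → A = |Σcross|/2 = 391.2500 mm²
Σ(r_i+r_j)·cross = 27044.0000 → first moment M = |Σ|/6 = 4507.3333
R_c = M/A = 4507.3333/391.2500 = 11.5203 mm
θ = 31° = 0.541052 rad
V = θ·R_c·A = 0.541052·11.5203·391.2500 = 2438.702 mm³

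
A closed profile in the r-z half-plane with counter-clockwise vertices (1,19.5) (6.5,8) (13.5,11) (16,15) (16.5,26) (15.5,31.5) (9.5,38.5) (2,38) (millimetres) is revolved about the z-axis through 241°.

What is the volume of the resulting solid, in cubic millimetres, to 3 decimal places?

Volume = 13375.767 mm³

Profile (r,z), 8 vertices: (1,19.5) (6.5,8) (13.5,11) (16,15) (16.5,26) (15.5,31.5) (9.5,38.5) (2,38)
edge 0: (1,19.5)→(6.5,8)  cross = 1·8 − 6.5·19.5 = -118.7500; (r_i+r_j)·cross = 7.5·-118.7500 = -890.6250
edge 1: (6.5,8)→(13.5,11)  cross = 6.5·11 − 13.5·8 = -36.5000; (r_i+r_j)·cross = 20·-36.5000 = -730.0000
edge 2: (13.5,11)→(16,15)  cross = 13.5·15 − 16·11 = 26.5000; (r_i+r_j)·cross = 29.5·26.5000 = 781.7500
edge 3: (16,15)→(16.5,26)  cross = 16·26 − 16.5·15 = 168.5000; (r_i+r_j)·cross = 32.5·168.5000 = 5476.2500
edge 4: (16.5,26)→(15.5,31.5)  cross = 16.5·31.5 − 15.5·26 = 116.7500; (r_i+r_j)·cross = 32·116.7500 = 3736.0000
edge 5: (15.5,31.5)→(9.5,38.5)  cross = 15.5·38.5 − 9.5·31.5 = 297.5000; (r_i+r_j)·cross = 25·297.5000 = 7437.5000
edge 6: (9.5,38.5)→(2,38)  cross = 9.5·38 − 2·38.5 = 284.0000; (r_i+r_j)·cross = 11.5·284.0000 = 3266.0000
edge 7: (2,38)→(1,19.5)  cross = 2·19.5 − 1·38 = 1.0000; (r_i+r_j)·cross = 3·1.0000 = 3.0000
Σcross = 739.0000 → A = |Σcross|/2 = 369.5000 mm²
Σ(r_i+r_j)·cross = 19079.8750 → first moment M = |Σ|/6 = 3179.9792
R_c = M/A = 3179.9792/369.5000 = 8.6062 mm
θ = 241° = 4.206243 rad
V = θ·R_c·A = 4.206243·8.6062·369.5000 = 13375.767 mm³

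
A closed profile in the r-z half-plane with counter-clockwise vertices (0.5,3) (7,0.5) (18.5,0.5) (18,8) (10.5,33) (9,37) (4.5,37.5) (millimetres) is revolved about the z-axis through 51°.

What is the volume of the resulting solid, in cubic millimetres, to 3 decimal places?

Profile (r,z), 7 vertices: (0.5,3) (7,0.5) (18.5,0.5) (18,8) (10.5,33) (9,37) (4.5,37.5)
edge 0: (0.5,3)→(7,0.5)  cross = 0.5·0.5 − 7·3 = -20.7500; (r_i+r_j)·cross = 7.5·-20.7500 = -155.6250
edge 1: (7,0.5)→(18.5,0.5)  cross = 7·0.5 − 18.5·0.5 = -5.7500; (r_i+r_j)·cross = 25.5·-5.7500 = -146.6250
edge 2: (18.5,0.5)→(18,8)  cross = 18.5·8 − 18·0.5 = 139.0000; (r_i+r_j)·cross = 36.5·139.0000 = 5073.5000
edge 3: (18,8)→(10.5,33)  cross = 18·33 − 10.5·8 = 510.0000; (r_i+r_j)·cross = 28.5·510.0000 = 14535.0000
edge 4: (10.5,33)→(9,37)  cross = 10.5·37 − 9·33 = 91.5000; (r_i+r_j)·cross = 19.5·91.5000 = 1784.2500
edge 5: (9,37)→(4.5,37.5)  cross = 9·37.5 − 4.5·37 = 171.0000; (r_i+r_j)·cross = 13.5·171.0000 = 2308.5000
edge 6: (4.5,37.5)→(0.5,3)  cross = 4.5·3 − 0.5·37.5 = -5.2500; (r_i+r_j)·cross = 5·-5.2500 = -26.2500
Σcross = 879.7500 → A = |Σcross|/2 = 439.8750 mm²
Σ(r_i+r_j)·cross = 23372.7500 → first moment M = |Σ|/6 = 3895.4583
R_c = M/A = 3895.4583/439.8750 = 8.8558 mm
θ = 51° = 0.890118 rad
V = θ·R_c·A = 0.890118·8.8558·439.8750 = 3467.417 mm³

Volume = 3467.417 mm³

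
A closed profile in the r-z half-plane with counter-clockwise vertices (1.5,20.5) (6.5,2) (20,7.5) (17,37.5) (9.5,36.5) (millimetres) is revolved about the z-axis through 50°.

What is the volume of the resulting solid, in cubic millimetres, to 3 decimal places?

Profile (r,z), 5 vertices: (1.5,20.5) (6.5,2) (20,7.5) (17,37.5) (9.5,36.5)
edge 0: (1.5,20.5)→(6.5,2)  cross = 1.5·2 − 6.5·20.5 = -130.2500; (r_i+r_j)·cross = 8·-130.2500 = -1042.0000
edge 1: (6.5,2)→(20,7.5)  cross = 6.5·7.5 − 20·2 = 8.7500; (r_i+r_j)·cross = 26.5·8.7500 = 231.8750
edge 2: (20,7.5)→(17,37.5)  cross = 20·37.5 − 17·7.5 = 622.5000; (r_i+r_j)·cross = 37·622.5000 = 23032.5000
edge 3: (17,37.5)→(9.5,36.5)  cross = 17·36.5 − 9.5·37.5 = 264.2500; (r_i+r_j)·cross = 26.5·264.2500 = 7002.6250
edge 4: (9.5,36.5)→(1.5,20.5)  cross = 9.5·20.5 − 1.5·36.5 = 140.0000; (r_i+r_j)·cross = 11·140.0000 = 1540.0000
Σcross = 905.2500 → A = |Σcross|/2 = 452.6250 mm²
Σ(r_i+r_j)·cross = 30765.0000 → first moment M = |Σ|/6 = 5127.5000
R_c = M/A = 5127.5000/452.6250 = 11.3284 mm
θ = 50° = 0.872665 rad
V = θ·R_c·A = 0.872665·11.3284·452.6250 = 4474.588 mm³

Volume = 4474.588 mm³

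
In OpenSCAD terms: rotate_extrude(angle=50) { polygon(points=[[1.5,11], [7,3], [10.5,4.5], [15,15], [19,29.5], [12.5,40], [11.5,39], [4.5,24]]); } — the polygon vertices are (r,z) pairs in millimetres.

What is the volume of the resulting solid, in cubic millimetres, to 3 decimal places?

Volume = 3157.173 mm³

Profile (r,z), 8 vertices: (1.5,11) (7,3) (10.5,4.5) (15,15) (19,29.5) (12.5,40) (11.5,39) (4.5,24)
edge 0: (1.5,11)→(7,3)  cross = 1.5·3 − 7·11 = -72.5000; (r_i+r_j)·cross = 8.5·-72.5000 = -616.2500
edge 1: (7,3)→(10.5,4.5)  cross = 7·4.5 − 10.5·3 = 0.0000; (r_i+r_j)·cross = 17.5·0.0000 = 0.0000
edge 2: (10.5,4.5)→(15,15)  cross = 10.5·15 − 15·4.5 = 90.0000; (r_i+r_j)·cross = 25.5·90.0000 = 2295.0000
edge 3: (15,15)→(19,29.5)  cross = 15·29.5 − 19·15 = 157.5000; (r_i+r_j)·cross = 34·157.5000 = 5355.0000
edge 4: (19,29.5)→(12.5,40)  cross = 19·40 − 12.5·29.5 = 391.2500; (r_i+r_j)·cross = 31.5·391.2500 = 12324.3750
edge 5: (12.5,40)→(11.5,39)  cross = 12.5·39 − 11.5·40 = 27.5000; (r_i+r_j)·cross = 24·27.5000 = 660.0000
edge 6: (11.5,39)→(4.5,24)  cross = 11.5·24 − 4.5·39 = 100.5000; (r_i+r_j)·cross = 16·100.5000 = 1608.0000
edge 7: (4.5,24)→(1.5,11)  cross = 4.5·11 − 1.5·24 = 13.5000; (r_i+r_j)·cross = 6·13.5000 = 81.0000
Σcross = 707.7500 → A = |Σcross|/2 = 353.8750 mm²
Σ(r_i+r_j)·cross = 21707.1250 → first moment M = |Σ|/6 = 3617.8542
R_c = M/A = 3617.8542/353.8750 = 10.2235 mm
θ = 50° = 0.872665 rad
V = θ·R_c·A = 0.872665·10.2235·353.8750 = 3157.173 mm³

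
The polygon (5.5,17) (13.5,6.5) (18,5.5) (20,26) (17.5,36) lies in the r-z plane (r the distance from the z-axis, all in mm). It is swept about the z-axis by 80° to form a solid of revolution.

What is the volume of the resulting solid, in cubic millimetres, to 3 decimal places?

Profile (r,z), 5 vertices: (5.5,17) (13.5,6.5) (18,5.5) (20,26) (17.5,36)
edge 0: (5.5,17)→(13.5,6.5)  cross = 5.5·6.5 − 13.5·17 = -193.7500; (r_i+r_j)·cross = 19·-193.7500 = -3681.2500
edge 1: (13.5,6.5)→(18,5.5)  cross = 13.5·5.5 − 18·6.5 = -42.7500; (r_i+r_j)·cross = 31.5·-42.7500 = -1346.6250
edge 2: (18,5.5)→(20,26)  cross = 18·26 − 20·5.5 = 358.0000; (r_i+r_j)·cross = 38·358.0000 = 13604.0000
edge 3: (20,26)→(17.5,36)  cross = 20·36 − 17.5·26 = 265.0000; (r_i+r_j)·cross = 37.5·265.0000 = 9937.5000
edge 4: (17.5,36)→(5.5,17)  cross = 17.5·17 − 5.5·36 = 99.5000; (r_i+r_j)·cross = 23·99.5000 = 2288.5000
Σcross = 486.0000 → A = |Σcross|/2 = 243.0000 mm²
Σ(r_i+r_j)·cross = 20802.1250 → first moment M = |Σ|/6 = 3467.0208
R_c = M/A = 3467.0208/243.0000 = 14.2676 mm
θ = 80° = 1.396263 rad
V = θ·R_c·A = 1.396263·14.2676·243.0000 = 4840.874 mm³

Volume = 4840.874 mm³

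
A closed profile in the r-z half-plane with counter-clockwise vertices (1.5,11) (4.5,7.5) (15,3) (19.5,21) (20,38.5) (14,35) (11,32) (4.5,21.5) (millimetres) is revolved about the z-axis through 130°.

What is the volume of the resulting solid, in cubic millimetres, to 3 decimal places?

Volume = 10716.951 mm³

Profile (r,z), 8 vertices: (1.5,11) (4.5,7.5) (15,3) (19.5,21) (20,38.5) (14,35) (11,32) (4.5,21.5)
edge 0: (1.5,11)→(4.5,7.5)  cross = 1.5·7.5 − 4.5·11 = -38.2500; (r_i+r_j)·cross = 6·-38.2500 = -229.5000
edge 1: (4.5,7.5)→(15,3)  cross = 4.5·3 − 15·7.5 = -99.0000; (r_i+r_j)·cross = 19.5·-99.0000 = -1930.5000
edge 2: (15,3)→(19.5,21)  cross = 15·21 − 19.5·3 = 256.5000; (r_i+r_j)·cross = 34.5·256.5000 = 8849.2500
edge 3: (19.5,21)→(20,38.5)  cross = 19.5·38.5 − 20·21 = 330.7500; (r_i+r_j)·cross = 39.5·330.7500 = 13064.6250
edge 4: (20,38.5)→(14,35)  cross = 20·35 − 14·38.5 = 161.0000; (r_i+r_j)·cross = 34·161.0000 = 5474.0000
edge 5: (14,35)→(11,32)  cross = 14·32 − 11·35 = 63.0000; (r_i+r_j)·cross = 25·63.0000 = 1575.0000
edge 6: (11,32)→(4.5,21.5)  cross = 11·21.5 − 4.5·32 = 92.5000; (r_i+r_j)·cross = 15.5·92.5000 = 1433.7500
edge 7: (4.5,21.5)→(1.5,11)  cross = 4.5·11 − 1.5·21.5 = 17.2500; (r_i+r_j)·cross = 6·17.2500 = 103.5000
Σcross = 783.7500 → A = |Σcross|/2 = 391.8750 mm²
Σ(r_i+r_j)·cross = 28340.1250 → first moment M = |Σ|/6 = 4723.3542
R_c = M/A = 4723.3542/391.8750 = 12.0532 mm
θ = 130° = 2.268928 rad
V = θ·R_c·A = 2.268928·12.0532·391.8750 = 10716.951 mm³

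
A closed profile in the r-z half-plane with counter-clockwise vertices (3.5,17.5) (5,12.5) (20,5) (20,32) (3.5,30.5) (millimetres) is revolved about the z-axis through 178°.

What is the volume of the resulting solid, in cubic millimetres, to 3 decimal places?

Profile (r,z), 5 vertices: (3.5,17.5) (5,12.5) (20,5) (20,32) (3.5,30.5)
edge 0: (3.5,17.5)→(5,12.5)  cross = 3.5·12.5 − 5·17.5 = -43.7500; (r_i+r_j)·cross = 8.5·-43.7500 = -371.8750
edge 1: (5,12.5)→(20,5)  cross = 5·5 − 20·12.5 = -225.0000; (r_i+r_j)·cross = 25·-225.0000 = -5625.0000
edge 2: (20,5)→(20,32)  cross = 20·32 − 20·5 = 540.0000; (r_i+r_j)·cross = 40·540.0000 = 21600.0000
edge 3: (20,32)→(3.5,30.5)  cross = 20·30.5 − 3.5·32 = 498.0000; (r_i+r_j)·cross = 23.5·498.0000 = 11703.0000
edge 4: (3.5,30.5)→(3.5,17.5)  cross = 3.5·17.5 − 3.5·30.5 = -45.5000; (r_i+r_j)·cross = 7·-45.5000 = -318.5000
Σcross = 723.7500 → A = |Σcross|/2 = 361.8750 mm²
Σ(r_i+r_j)·cross = 26987.6250 → first moment M = |Σ|/6 = 4497.9375
R_c = M/A = 4497.9375/361.8750 = 12.4295 mm
θ = 178° = 3.106686 rad
V = θ·R_c·A = 3.106686·12.4295·361.8750 = 13973.680 mm³

Volume = 13973.680 mm³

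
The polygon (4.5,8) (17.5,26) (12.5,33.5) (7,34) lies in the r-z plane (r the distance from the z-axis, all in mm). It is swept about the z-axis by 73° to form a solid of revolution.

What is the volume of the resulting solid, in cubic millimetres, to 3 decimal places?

Profile (r,z), 4 vertices: (4.5,8) (17.5,26) (12.5,33.5) (7,34)
edge 0: (4.5,8)→(17.5,26)  cross = 4.5·26 − 17.5·8 = -23.0000; (r_i+r_j)·cross = 22·-23.0000 = -506.0000
edge 1: (17.5,26)→(12.5,33.5)  cross = 17.5·33.5 − 12.5·26 = 261.2500; (r_i+r_j)·cross = 30·261.2500 = 7837.5000
edge 2: (12.5,33.5)→(7,34)  cross = 12.5·34 − 7·33.5 = 190.5000; (r_i+r_j)·cross = 19.5·190.5000 = 3714.7500
edge 3: (7,34)→(4.5,8)  cross = 7·8 − 4.5·34 = -97.0000; (r_i+r_j)·cross = 11.5·-97.0000 = -1115.5000
Σcross = 331.7500 → A = |Σcross|/2 = 165.8750 mm²
Σ(r_i+r_j)·cross = 9930.7500 → first moment M = |Σ|/6 = 1655.1250
R_c = M/A = 1655.1250/165.8750 = 9.9781 mm
θ = 73° = 1.274090 rad
V = θ·R_c·A = 1.274090·9.9781·165.8750 = 2108.779 mm³

Volume = 2108.779 mm³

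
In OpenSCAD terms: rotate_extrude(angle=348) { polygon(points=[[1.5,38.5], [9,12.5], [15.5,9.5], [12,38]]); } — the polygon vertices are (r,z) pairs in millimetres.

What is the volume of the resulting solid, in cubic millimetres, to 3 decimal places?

Profile (r,z), 4 vertices: (1.5,38.5) (9,12.5) (15.5,9.5) (12,38)
edge 0: (1.5,38.5)→(9,12.5)  cross = 1.5·12.5 − 9·38.5 = -327.7500; (r_i+r_j)·cross = 10.5·-327.7500 = -3441.3750
edge 1: (9,12.5)→(15.5,9.5)  cross = 9·9.5 − 15.5·12.5 = -108.2500; (r_i+r_j)·cross = 24.5·-108.2500 = -2652.1250
edge 2: (15.5,9.5)→(12,38)  cross = 15.5·38 − 12·9.5 = 475.0000; (r_i+r_j)·cross = 27.5·475.0000 = 13062.5000
edge 3: (12,38)→(1.5,38.5)  cross = 12·38.5 − 1.5·38 = 405.0000; (r_i+r_j)·cross = 13.5·405.0000 = 5467.5000
Σcross = 444.0000 → A = |Σcross|/2 = 222.0000 mm²
Σ(r_i+r_j)·cross = 12436.5000 → first moment M = |Σ|/6 = 2072.7500
R_c = M/A = 2072.7500/222.0000 = 9.3367 mm
θ = 348° = 6.073746 rad
V = θ·R_c·A = 6.073746·9.3367·222.0000 = 12589.357 mm³

Volume = 12589.357 mm³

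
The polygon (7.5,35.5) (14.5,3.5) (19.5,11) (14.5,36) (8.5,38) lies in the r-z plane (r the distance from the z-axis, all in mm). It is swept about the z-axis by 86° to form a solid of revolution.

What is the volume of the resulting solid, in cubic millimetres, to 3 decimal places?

Profile (r,z), 5 vertices: (7.5,35.5) (14.5,3.5) (19.5,11) (14.5,36) (8.5,38)
edge 0: (7.5,35.5)→(14.5,3.5)  cross = 7.5·3.5 − 14.5·35.5 = -488.5000; (r_i+r_j)·cross = 22·-488.5000 = -10747.0000
edge 1: (14.5,3.5)→(19.5,11)  cross = 14.5·11 − 19.5·3.5 = 91.2500; (r_i+r_j)·cross = 34·91.2500 = 3102.5000
edge 2: (19.5,11)→(14.5,36)  cross = 19.5·36 − 14.5·11 = 542.5000; (r_i+r_j)·cross = 34·542.5000 = 18445.0000
edge 3: (14.5,36)→(8.5,38)  cross = 14.5·38 − 8.5·36 = 245.0000; (r_i+r_j)·cross = 23·245.0000 = 5635.0000
edge 4: (8.5,38)→(7.5,35.5)  cross = 8.5·35.5 − 7.5·38 = 16.7500; (r_i+r_j)·cross = 16·16.7500 = 268.0000
Σcross = 407.0000 → A = |Σcross|/2 = 203.5000 mm²
Σ(r_i+r_j)·cross = 16703.5000 → first moment M = |Σ|/6 = 2783.9167
R_c = M/A = 2783.9167/203.5000 = 13.6802 mm
θ = 86° = 1.500983 rad
V = θ·R_c·A = 1.500983·13.6802·203.5000 = 4178.612 mm³

Volume = 4178.612 mm³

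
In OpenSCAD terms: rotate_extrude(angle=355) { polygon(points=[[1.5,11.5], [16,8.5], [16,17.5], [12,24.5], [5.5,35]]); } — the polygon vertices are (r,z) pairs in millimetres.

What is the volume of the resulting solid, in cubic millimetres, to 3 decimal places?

Volume = 12158.716 mm³

Profile (r,z), 5 vertices: (1.5,11.5) (16,8.5) (16,17.5) (12,24.5) (5.5,35)
edge 0: (1.5,11.5)→(16,8.5)  cross = 1.5·8.5 − 16·11.5 = -171.2500; (r_i+r_j)·cross = 17.5·-171.2500 = -2996.8750
edge 1: (16,8.5)→(16,17.5)  cross = 16·17.5 − 16·8.5 = 144.0000; (r_i+r_j)·cross = 32·144.0000 = 4608.0000
edge 2: (16,17.5)→(12,24.5)  cross = 16·24.5 − 12·17.5 = 182.0000; (r_i+r_j)·cross = 28·182.0000 = 5096.0000
edge 3: (12,24.5)→(5.5,35)  cross = 12·35 − 5.5·24.5 = 285.2500; (r_i+r_j)·cross = 17.5·285.2500 = 4991.8750
edge 4: (5.5,35)→(1.5,11.5)  cross = 5.5·11.5 − 1.5·35 = 10.7500; (r_i+r_j)·cross = 7·10.7500 = 75.2500
Σcross = 450.7500 → A = |Σcross|/2 = 225.3750 mm²
Σ(r_i+r_j)·cross = 11774.2500 → first moment M = |Σ|/6 = 1962.3750
R_c = M/A = 1962.3750/225.3750 = 8.7072 mm
θ = 355° = 6.195919 rad
V = θ·R_c·A = 6.195919·8.7072·225.3750 = 12158.716 mm³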